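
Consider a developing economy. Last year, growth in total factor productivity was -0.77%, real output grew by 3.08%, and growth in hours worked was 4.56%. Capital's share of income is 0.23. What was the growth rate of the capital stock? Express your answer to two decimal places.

Labor's share = 1 − 0.23 = 0.77.
gY = gA + 0.77×4.56 + 0.23×g.
0.23×g = 3.08 + 0.77 − 3.5112 = 0.3388.
g = 0.3388 / 0.23 = 1.473%.

1.47%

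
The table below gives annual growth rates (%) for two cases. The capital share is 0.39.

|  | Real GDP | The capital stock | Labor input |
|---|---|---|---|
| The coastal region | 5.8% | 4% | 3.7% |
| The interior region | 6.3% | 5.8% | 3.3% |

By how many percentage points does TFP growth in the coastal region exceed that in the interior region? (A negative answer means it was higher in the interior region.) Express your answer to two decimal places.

-0.04 percentage points

Labor's share = 1 − 0.39 = 0.61.
The coastal region: TFP = 5.8 − 1.56 − 2.257 = 1.983%.
The interior region: TFP = 6.3 − 2.262 − 2.013 = 2.025%.
Difference = 1.983 − (2.025) = -0.042 pp.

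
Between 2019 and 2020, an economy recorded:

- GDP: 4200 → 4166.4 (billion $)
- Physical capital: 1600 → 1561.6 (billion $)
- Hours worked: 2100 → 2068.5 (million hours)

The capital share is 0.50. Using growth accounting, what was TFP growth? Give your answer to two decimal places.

TFP grew 1.15%.

GDP growth = (4166.4 − 4200) / 4200 = -0.8%.
Physical capital growth = (1561.6 − 1600) / 1600 = -2.4%.
Hours worked growth = (2068.5 − 2100) / 2100 = -1.5%.
Labor's share = 1 − 0.5 = 0.5.
Physical capital: 0.5 × (-2.4) = -1.2 pp.
Hours worked: 0.5 × (-1.5) = -0.75 pp.
TFP growth = -0.8 + 1.95 = 1.15%.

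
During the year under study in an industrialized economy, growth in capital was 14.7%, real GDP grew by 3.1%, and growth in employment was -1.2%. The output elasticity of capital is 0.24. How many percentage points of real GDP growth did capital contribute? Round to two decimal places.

3.53 percentage points

Contribution = share × growth = 0.24 × 14.7 = 3.528 pp.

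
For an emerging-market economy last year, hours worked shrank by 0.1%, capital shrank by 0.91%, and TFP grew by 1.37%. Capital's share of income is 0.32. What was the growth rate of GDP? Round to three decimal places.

GDP growth was 1.011%.

Labor's share = 1 − 0.32 = 0.68.
Capital: 0.32 × (-0.91) = -0.2912 pp.
Hours worked: 0.68 × (-0.1) = -0.068 pp.
Output growth = 1.37 + (-0.3592) = 1.0108%.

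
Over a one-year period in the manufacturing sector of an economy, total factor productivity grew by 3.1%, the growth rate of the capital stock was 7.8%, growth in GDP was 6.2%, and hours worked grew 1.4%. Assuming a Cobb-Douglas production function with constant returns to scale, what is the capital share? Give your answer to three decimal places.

α = 0.266

gY = gA + α·gK + (1−α)·gL, so gY − gA − gL = α(gK − gL).
6.2 − 3.1 − 1.4 = α × (7.8 − 1.4).
1.7 = 6.4 α, so α = 0.26563.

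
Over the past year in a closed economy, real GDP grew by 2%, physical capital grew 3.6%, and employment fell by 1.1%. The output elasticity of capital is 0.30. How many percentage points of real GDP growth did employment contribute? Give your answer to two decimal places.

Labor's share = 1 − 0.3 = 0.7.
Contribution = share × growth = 0.7 × (-1.1) = -0.77 pp.

-0.77 percentage points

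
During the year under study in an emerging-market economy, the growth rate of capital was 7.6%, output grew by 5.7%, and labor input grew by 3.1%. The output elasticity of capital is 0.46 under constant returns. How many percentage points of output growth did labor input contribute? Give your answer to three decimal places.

Labor's share = 1 − 0.46 = 0.54.
Contribution = share × growth = 0.54 × 3.1 = 1.674 pp.

1.674 pp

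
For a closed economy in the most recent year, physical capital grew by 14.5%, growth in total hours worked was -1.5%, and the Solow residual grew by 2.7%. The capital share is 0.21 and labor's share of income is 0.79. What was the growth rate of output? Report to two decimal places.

Labor's share = 1 − 0.21 = 0.79.
Physical capital: 0.21 × 14.5 = 3.045 pp.
Total hours worked: 0.79 × (-1.5) = -1.185 pp.
Output growth = 2.7 + 1.86 = 4.56%.

Output grew 4.56%.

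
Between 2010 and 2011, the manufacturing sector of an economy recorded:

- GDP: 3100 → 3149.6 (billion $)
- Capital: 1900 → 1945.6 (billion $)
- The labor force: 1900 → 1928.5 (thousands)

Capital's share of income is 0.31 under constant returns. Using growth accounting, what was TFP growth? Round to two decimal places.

GDP growth = (3149.6 − 3100) / 3100 = 1.6%.
Capital growth = (1945.6 − 1900) / 1900 = 2.4%.
The labor force growth = (1928.5 − 1900) / 1900 = 1.5%.
Labor's share = 1 − 0.31 = 0.69.
Capital: 0.31 × 2.4 = 0.744 pp.
The labor force: 0.69 × 1.5 = 1.035 pp.
TFP growth = 1.6 − 1.779 = -0.179%.

-0.18%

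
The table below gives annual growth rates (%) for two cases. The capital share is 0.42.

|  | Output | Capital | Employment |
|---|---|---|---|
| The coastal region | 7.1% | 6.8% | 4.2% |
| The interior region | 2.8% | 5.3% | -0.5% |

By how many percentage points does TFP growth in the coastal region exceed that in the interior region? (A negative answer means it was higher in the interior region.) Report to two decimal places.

Labor's share = 1 − 0.42 = 0.58.
The coastal region: TFP = 7.1 − 2.856 − 2.436 = 1.808%.
The interior region: TFP = 2.8 − 2.226 + 0.29 = 0.864%.
Difference = 1.808 − (0.864) = 0.944 pp.

0.94 percentage points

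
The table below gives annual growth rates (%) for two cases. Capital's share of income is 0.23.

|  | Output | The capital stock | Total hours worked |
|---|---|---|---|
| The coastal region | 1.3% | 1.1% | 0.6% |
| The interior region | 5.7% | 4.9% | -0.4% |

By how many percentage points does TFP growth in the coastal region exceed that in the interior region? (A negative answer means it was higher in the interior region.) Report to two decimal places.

-4.30 percentage points

Labor's share = 1 − 0.23 = 0.77.
The coastal region: TFP = 1.3 − 0.253 − 0.462 = 0.585%.
The interior region: TFP = 5.7 − 1.127 + 0.308 = 4.881%.
Difference = 0.585 − (4.881) = -4.296 pp.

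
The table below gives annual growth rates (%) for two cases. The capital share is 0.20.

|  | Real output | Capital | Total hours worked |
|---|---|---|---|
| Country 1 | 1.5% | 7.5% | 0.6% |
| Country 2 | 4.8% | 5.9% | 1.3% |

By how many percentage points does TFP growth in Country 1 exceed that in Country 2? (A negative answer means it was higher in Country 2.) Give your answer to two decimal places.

Labor's share = 1 − 0.2 = 0.8.
Country 1: TFP = 1.5 − 1.5 − 0.48 = -0.48%.
Country 2: TFP = 4.8 − 1.18 − 1.04 = 2.58%.
Difference = -0.48 − (2.58) = -3.06 pp.

-3.06 percentage points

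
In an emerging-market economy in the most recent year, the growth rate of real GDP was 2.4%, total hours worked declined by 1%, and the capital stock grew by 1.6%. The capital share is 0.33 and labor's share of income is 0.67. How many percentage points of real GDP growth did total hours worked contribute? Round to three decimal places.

Labor's share = 1 − 0.33 = 0.67.
Contribution = share × growth = 0.67 × (-1) = -0.67 pp.

-0.670 percentage points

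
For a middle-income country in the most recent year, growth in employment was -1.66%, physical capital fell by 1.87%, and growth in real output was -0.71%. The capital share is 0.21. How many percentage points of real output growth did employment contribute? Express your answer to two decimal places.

Labor's share = 1 − 0.21 = 0.79.
Contribution = share × growth = 0.79 × (-1.66) = -1.3114 pp.

-1.31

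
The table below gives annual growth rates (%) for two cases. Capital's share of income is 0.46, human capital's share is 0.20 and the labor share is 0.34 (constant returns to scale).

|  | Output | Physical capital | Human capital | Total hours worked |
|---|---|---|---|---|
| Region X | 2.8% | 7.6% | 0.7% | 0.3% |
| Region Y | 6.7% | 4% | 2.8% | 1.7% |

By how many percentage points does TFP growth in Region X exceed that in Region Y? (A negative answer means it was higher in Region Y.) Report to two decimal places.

Labor's share = 1 − 0.46 − 0.2 = 0.34.
Region X: TFP = 2.8 − 3.496 − 0.14 − 0.102 = -0.938%.
Region Y: TFP = 6.7 − 1.84 − 0.56 − 0.578 = 3.722%.
Difference = -0.938 − (3.722) = -4.66 pp.

-4.66 percentage points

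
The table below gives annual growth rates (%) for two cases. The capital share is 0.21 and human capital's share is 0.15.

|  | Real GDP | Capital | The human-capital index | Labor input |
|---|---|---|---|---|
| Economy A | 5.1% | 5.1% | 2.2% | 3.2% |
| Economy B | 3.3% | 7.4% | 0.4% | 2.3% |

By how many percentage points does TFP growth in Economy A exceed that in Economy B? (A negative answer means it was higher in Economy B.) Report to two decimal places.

Labor's share = 1 − 0.21 − 0.15 = 0.64.
Economy A: TFP = 5.1 − 1.071 − 0.33 − 2.048 = 1.651%.
Economy B: TFP = 3.3 − 1.554 − 0.06 − 1.472 = 0.214%.
Difference = 1.651 − (0.214) = 1.437 pp.

1.44 percentage points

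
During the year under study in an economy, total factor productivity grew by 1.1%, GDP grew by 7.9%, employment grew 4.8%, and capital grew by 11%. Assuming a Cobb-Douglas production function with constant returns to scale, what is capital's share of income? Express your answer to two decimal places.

gY = gA + α·gK + (1−α)·gL, so gY − gA − gL = α(gK − gL).
7.9 − 1.1 − 4.8 = α × (11 − 4.8).
2 = 6.2 α, so α = 0.3226.

α = 0.32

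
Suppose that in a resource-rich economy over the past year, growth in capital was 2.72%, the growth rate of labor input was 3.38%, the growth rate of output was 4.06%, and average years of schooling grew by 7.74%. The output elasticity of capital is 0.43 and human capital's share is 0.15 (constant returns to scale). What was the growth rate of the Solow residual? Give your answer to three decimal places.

Labor's share = 1 − 0.43 − 0.15 = 0.42.
Capital: 0.43 × 2.72 = 1.1696 pp.
Average years of schooling: 0.15 × 7.74 = 1.161 pp.
Labor input: 0.42 × 3.38 = 1.4196 pp.
TFP growth = 4.06 − 3.7502 = 0.3098%.

The Solow residual grew 0.310%.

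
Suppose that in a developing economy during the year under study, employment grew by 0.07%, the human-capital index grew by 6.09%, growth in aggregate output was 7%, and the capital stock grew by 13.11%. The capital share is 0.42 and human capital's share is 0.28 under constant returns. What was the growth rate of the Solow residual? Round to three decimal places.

-0.232%

Labor's share = 1 − 0.42 − 0.28 = 0.3.
The capital stock: 0.42 × 13.11 = 5.5062 pp.
The human-capital index: 0.28 × 6.09 = 1.7052 pp.
Employment: 0.3 × 0.07 = 0.021 pp.
TFP growth = 7 − 7.2324 = -0.2324%.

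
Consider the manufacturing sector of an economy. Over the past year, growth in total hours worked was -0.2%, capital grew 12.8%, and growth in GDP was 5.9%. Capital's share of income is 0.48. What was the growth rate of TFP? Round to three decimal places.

Labor's share = 1 − 0.48 = 0.52.
Capital: 0.48 × 12.8 = 6.144 pp.
Total hours worked: 0.52 × (-0.2) = -0.104 pp.
TFP growth = 5.9 − 6.04 = -0.14%.

-0.140%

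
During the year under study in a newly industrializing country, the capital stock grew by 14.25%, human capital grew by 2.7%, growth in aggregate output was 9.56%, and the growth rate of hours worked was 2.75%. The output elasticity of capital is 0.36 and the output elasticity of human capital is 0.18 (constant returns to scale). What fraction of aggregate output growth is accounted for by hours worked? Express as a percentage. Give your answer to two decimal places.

Labor's share = 1 − 0.36 − 0.18 = 0.46.
Hours worked contributed 0.46 × 2.75 = 1.265 pp.
Share of growth = 1.265 / 9.56 × 100 = 13.2322%.

Hours worked accounted for 13.23% of growth.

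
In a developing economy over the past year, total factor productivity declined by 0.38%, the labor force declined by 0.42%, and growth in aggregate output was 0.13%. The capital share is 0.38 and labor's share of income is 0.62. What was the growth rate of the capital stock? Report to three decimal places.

Labor's share = 1 − 0.38 = 0.62.
gY = gA + 0.62×(-0.42) + 0.38×g.
0.38×g = 0.13 + 0.38 + 0.2604 = 0.7704.
g = 0.7704 / 0.38 = 2.02737%.

The capital stock growth was 2.027%.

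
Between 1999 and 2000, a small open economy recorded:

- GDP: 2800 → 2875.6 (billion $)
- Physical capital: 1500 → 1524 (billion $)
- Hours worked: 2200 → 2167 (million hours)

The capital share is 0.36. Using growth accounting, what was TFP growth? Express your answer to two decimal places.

GDP growth = (2875.6 − 2800) / 2800 = 2.7%.
Physical capital growth = (1524 − 1500) / 1500 = 1.6%.
Hours worked growth = (2167 − 2200) / 2200 = -1.5%.
Labor's share = 1 − 0.36 = 0.64.
Physical capital: 0.36 × 1.6 = 0.576 pp.
Hours worked: 0.64 × (-1.5) = -0.96 pp.
TFP growth = 2.7 + 0.384 = 3.084%.

3.08%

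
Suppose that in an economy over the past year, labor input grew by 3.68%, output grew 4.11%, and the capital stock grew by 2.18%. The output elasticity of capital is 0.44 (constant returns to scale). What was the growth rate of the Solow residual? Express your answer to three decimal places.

Labor's share = 1 − 0.44 = 0.56.
The capital stock: 0.44 × 2.18 = 0.9592 pp.
Labor input: 0.56 × 3.68 = 2.0608 pp.
TFP growth = 4.11 − 3.02 = 1.09%.

The Solow residual grew 1.090%.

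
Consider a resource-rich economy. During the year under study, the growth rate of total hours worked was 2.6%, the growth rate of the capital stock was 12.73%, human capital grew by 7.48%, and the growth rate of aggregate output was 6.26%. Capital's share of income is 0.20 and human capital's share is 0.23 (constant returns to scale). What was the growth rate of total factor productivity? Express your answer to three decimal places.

Labor's share = 1 − 0.2 − 0.23 = 0.57.
The capital stock: 0.2 × 12.73 = 2.546 pp.
Human capital: 0.23 × 7.48 = 1.7204 pp.
Total hours worked: 0.57 × 2.6 = 1.482 pp.
TFP growth = 6.26 − 5.7484 = 0.5116%.

Total factor productivity growth was 0.512%.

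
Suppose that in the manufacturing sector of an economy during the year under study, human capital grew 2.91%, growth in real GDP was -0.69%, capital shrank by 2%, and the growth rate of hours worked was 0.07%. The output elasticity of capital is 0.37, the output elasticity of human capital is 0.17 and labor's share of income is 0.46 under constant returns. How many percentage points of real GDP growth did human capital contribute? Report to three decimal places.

0.495

Contribution = share × growth = 0.17 × 2.91 = 0.4947 pp.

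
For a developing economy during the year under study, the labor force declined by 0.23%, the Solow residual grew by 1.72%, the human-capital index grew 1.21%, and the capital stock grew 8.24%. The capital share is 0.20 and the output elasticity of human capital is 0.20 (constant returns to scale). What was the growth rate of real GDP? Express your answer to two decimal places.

Labor's share = 1 − 0.2 − 0.2 = 0.6.
The capital stock: 0.2 × 8.24 = 1.648 pp.
The human-capital index: 0.2 × 1.21 = 0.242 pp.
The labor force: 0.6 × (-0.23) = -0.138 pp.
Output growth = 1.72 + 1.752 = 3.472%.

Real GDP growth was 3.47%.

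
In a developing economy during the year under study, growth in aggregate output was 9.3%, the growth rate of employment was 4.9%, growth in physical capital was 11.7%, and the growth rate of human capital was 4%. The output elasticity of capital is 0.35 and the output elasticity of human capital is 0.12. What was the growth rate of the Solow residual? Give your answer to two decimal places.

2.13%

Labor's share = 1 − 0.35 − 0.12 = 0.53.
Physical capital: 0.35 × 11.7 = 4.095 pp.
Human capital: 0.12 × 4 = 0.48 pp.
Employment: 0.53 × 4.9 = 2.597 pp.
TFP growth = 9.3 − 7.172 = 2.128%.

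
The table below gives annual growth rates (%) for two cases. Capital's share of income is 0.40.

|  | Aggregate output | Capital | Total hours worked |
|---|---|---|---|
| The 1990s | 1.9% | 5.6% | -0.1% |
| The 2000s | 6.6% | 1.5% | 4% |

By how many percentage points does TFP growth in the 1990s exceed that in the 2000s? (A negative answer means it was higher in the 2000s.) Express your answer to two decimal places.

Labor's share = 1 − 0.4 = 0.6.
The 1990s: TFP = 1.9 − 2.24 + 0.06 = -0.28%.
The 2000s: TFP = 6.6 − 0.6 − 2.4 = 3.6%.
Difference = -0.28 − (3.6) = -3.88 pp.

-3.88 percentage points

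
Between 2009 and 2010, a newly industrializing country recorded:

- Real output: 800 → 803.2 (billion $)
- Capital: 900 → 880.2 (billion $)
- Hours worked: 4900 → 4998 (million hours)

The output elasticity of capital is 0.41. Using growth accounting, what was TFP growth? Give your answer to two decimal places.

TFP grew 0.12%.

Real output growth = (803.2 − 800) / 800 = 0.4%.
Capital growth = (880.2 − 900) / 900 = -2.2%.
Hours worked growth = (4998 − 4900) / 4900 = 2%.
Labor's share = 1 − 0.41 = 0.59.
Capital: 0.41 × (-2.2) = -0.902 pp.
Hours worked: 0.59 × 2 = 1.18 pp.
TFP growth = 0.4 − 0.278 = 0.122%.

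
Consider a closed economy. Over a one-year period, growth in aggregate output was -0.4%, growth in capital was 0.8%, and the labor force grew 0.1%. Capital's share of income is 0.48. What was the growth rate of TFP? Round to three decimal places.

-0.836%

Labor's share = 1 − 0.48 = 0.52.
Capital: 0.48 × 0.8 = 0.384 pp.
The labor force: 0.52 × 0.1 = 0.052 pp.
TFP growth = -0.4 − 0.436 = -0.836%.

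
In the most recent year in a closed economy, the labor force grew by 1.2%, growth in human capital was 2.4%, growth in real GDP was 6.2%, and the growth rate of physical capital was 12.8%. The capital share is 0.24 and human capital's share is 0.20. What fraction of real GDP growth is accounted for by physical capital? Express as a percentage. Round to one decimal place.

49.5%

Physical capital contributed 0.24 × 12.8 = 3.072 pp.
Share of growth = 3.072 / 6.2 × 100 = 49.548%.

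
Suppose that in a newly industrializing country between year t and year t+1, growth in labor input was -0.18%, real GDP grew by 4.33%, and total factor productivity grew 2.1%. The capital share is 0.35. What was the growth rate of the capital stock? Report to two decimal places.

6.71%

Labor's share = 1 − 0.35 = 0.65.
gY = gA + 0.65×(-0.18) + 0.35×g.
0.35×g = 4.33 − 2.1 + 0.117 = 2.347.
g = 2.347 / 0.35 = 6.7057%.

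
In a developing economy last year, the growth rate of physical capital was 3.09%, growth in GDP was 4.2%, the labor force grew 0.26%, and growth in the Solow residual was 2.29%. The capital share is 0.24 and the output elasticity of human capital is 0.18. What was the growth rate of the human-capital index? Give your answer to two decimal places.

The human-capital index growth was 5.65%.

Labor's share = 1 − 0.24 − 0.18 = 0.58.
gY = gA + 0.24×3.09 + 0.58×0.26 + 0.18×g.
0.18×g = 4.2 − 2.29 − 0.8924 = 1.0176.
g = 1.0176 / 0.18 = 5.6533%.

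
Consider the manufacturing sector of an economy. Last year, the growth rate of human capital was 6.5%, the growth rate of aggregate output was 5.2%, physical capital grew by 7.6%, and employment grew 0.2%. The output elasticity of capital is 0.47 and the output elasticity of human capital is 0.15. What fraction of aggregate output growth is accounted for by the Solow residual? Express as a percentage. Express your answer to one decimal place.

The Solow residual accounted for 11.1% of growth.

Labor's share = 1 − 0.47 − 0.15 = 0.38.
Physical capital: 0.47 × 7.6 = 3.572 pp.
Human capital: 0.15 × 6.5 = 0.975 pp.
Employment: 0.38 × 0.2 = 0.076 pp.
TFP growth = 5.2 − 4.623 = 0.577%.
TFP share of growth = 0.577 / 5.2 × 100 = 11.096%.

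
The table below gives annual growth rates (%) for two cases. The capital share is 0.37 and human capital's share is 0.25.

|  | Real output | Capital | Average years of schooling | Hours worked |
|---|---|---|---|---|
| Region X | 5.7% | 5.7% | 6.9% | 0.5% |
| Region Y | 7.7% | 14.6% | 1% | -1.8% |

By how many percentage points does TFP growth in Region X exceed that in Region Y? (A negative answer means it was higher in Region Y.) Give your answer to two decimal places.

Labor's share = 1 − 0.37 − 0.25 = 0.38.
Region X: TFP = 5.7 − 2.109 − 1.725 − 0.19 = 1.676%.
Region Y: TFP = 7.7 − 5.402 − 0.25 + 0.684 = 2.732%.
Difference = 1.676 − (2.732) = -1.056 pp.

-1.06 percentage points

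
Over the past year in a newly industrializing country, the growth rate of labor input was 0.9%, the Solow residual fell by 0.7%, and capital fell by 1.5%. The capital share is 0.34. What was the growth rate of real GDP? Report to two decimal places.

Labor's share = 1 − 0.34 = 0.66.
Capital: 0.34 × (-1.5) = -0.51 pp.
Labor input: 0.66 × 0.9 = 0.594 pp.
Output growth = -0.7 + 0.084 = -0.616%.

-0.62%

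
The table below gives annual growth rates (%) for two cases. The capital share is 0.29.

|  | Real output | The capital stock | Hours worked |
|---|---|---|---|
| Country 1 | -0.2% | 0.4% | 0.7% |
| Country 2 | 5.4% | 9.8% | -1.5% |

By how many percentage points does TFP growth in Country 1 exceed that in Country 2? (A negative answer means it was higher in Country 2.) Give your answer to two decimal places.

Labor's share = 1 − 0.29 = 0.71.
Country 1: TFP = -0.2 − 0.116 − 0.497 = -0.813%.
Country 2: TFP = 5.4 − 2.842 + 1.065 = 3.623%.
Difference = -0.813 − (3.623) = -4.436 pp.

-4.44 percentage points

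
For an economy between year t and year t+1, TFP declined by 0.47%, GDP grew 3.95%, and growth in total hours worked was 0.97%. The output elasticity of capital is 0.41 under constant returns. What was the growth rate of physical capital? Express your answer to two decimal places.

9.38%

Labor's share = 1 − 0.41 = 0.59.
gY = gA + 0.59×0.97 + 0.41×g.
0.41×g = 3.95 + 0.47 − 0.5723 = 3.8477.
g = 3.8477 / 0.41 = 9.3846%.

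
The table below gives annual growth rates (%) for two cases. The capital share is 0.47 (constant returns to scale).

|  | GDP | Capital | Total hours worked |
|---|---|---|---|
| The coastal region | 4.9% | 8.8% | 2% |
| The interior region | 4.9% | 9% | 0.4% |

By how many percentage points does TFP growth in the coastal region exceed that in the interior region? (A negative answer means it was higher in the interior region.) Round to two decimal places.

-0.75 percentage points

Labor's share = 1 − 0.47 = 0.53.
The coastal region: TFP = 4.9 − 4.136 − 1.06 = -0.296%.
The interior region: TFP = 4.9 − 4.23 − 0.212 = 0.458%.
Difference = -0.296 − (0.458) = -0.754 pp.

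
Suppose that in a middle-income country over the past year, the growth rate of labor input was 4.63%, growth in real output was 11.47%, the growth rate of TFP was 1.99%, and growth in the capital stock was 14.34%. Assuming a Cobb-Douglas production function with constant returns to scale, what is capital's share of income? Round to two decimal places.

gY = gA + α·gK + (1−α)·gL, so gY − gA − gL = α(gK − gL).
11.47 − 1.99 − 4.63 = α × (14.34 − 4.63).
4.85 = 9.71 α, so α = 0.4995.

0.50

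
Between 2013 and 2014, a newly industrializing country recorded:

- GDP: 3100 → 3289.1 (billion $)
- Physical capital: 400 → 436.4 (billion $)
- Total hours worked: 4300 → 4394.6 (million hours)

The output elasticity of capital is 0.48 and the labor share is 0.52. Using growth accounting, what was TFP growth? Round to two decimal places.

GDP growth = (3289.1 − 3100) / 3100 = 6.1%.
Physical capital growth = (436.4 − 400) / 400 = 9.1%.
Total hours worked growth = (4394.6 − 4300) / 4300 = 2.2%.
Labor's share = 1 − 0.48 = 0.52.
Physical capital: 0.48 × 9.1 = 4.368 pp.
Total hours worked: 0.52 × 2.2 = 1.144 pp.
TFP growth = 6.1 − 5.512 = 0.588%.

TFP grew 0.59%.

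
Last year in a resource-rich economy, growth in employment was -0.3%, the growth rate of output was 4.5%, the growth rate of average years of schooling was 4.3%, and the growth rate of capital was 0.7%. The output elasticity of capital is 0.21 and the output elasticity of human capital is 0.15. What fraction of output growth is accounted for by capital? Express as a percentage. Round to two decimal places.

Capital contributed 0.21 × 0.7 = 0.147 pp.
Share of growth = 0.147 / 4.5 × 100 = 3.2667%.

Capital accounted for 3.27% of growth.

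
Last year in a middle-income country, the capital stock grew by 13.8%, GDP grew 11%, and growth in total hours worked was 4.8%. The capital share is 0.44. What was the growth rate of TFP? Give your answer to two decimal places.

Labor's share = 1 − 0.44 = 0.56.
The capital stock: 0.44 × 13.8 = 6.072 pp.
Total hours worked: 0.56 × 4.8 = 2.688 pp.
TFP growth = 11 − 8.76 = 2.24%.

2.24%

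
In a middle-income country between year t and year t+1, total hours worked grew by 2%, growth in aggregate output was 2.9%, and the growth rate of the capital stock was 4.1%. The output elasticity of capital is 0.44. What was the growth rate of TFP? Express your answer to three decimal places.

Labor's share = 1 − 0.44 = 0.56.
The capital stock: 0.44 × 4.1 = 1.804 pp.
Total hours worked: 0.56 × 2 = 1.12 pp.
TFP growth = 2.9 − 2.924 = -0.024%.

-0.024%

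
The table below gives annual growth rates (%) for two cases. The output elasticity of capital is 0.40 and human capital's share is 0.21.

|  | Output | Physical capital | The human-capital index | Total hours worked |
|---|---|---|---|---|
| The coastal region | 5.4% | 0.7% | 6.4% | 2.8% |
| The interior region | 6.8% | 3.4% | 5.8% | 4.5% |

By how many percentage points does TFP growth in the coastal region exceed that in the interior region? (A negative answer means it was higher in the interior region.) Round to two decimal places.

0.22 percentage points

Labor's share = 1 − 0.4 − 0.21 = 0.39.
The coastal region: TFP = 5.4 − 0.28 − 1.344 − 1.092 = 2.684%.
The interior region: TFP = 6.8 − 1.36 − 1.218 − 1.755 = 2.467%.
Difference = 2.684 − (2.467) = 0.217 pp.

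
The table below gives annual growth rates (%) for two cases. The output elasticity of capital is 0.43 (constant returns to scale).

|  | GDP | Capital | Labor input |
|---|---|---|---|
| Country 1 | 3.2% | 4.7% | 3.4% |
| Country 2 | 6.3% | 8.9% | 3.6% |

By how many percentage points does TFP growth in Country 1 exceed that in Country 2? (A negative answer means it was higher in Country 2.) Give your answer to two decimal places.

Labor's share = 1 − 0.43 = 0.57.
Country 1: TFP = 3.2 − 2.021 − 1.938 = -0.759%.
Country 2: TFP = 6.3 − 3.827 − 2.052 = 0.421%.
Difference = -0.759 − (0.421) = -1.18 pp.

-1.18 percentage points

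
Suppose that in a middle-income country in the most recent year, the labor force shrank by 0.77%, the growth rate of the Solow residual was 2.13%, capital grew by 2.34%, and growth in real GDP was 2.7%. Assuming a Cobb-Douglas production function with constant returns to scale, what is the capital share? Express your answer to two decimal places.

0.43

gY = gA + α·gK + (1−α)·gL, so gY − gA − gL = α(gK − gL).
2.7 − 2.13 + 0.77 = α × (2.34 − (-0.77)).
1.34 = 3.11 α, so α = 0.4309.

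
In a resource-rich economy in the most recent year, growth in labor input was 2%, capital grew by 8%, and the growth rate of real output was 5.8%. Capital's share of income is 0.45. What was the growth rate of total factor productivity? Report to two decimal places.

1.10%

Labor's share = 1 − 0.45 = 0.55.
Capital: 0.45 × 8 = 3.6 pp.
Labor input: 0.55 × 2 = 1.1 pp.
TFP growth = 5.8 − 4.7 = 1.1%.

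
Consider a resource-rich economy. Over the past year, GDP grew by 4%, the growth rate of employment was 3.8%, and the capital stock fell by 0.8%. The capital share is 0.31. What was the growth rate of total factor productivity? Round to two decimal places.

Labor's share = 1 − 0.31 = 0.69.
The capital stock: 0.31 × (-0.8) = -0.248 pp.
Employment: 0.69 × 3.8 = 2.622 pp.
TFP growth = 4 − 2.374 = 1.626%.

Total factor productivity growth was 1.63%.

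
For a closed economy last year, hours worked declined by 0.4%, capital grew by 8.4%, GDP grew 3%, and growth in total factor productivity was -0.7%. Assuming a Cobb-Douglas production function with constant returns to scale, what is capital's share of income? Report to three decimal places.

Capital's share of income is 0.466.

gY = gA + α·gK + (1−α)·gL, so gY − gA − gL = α(gK − gL).
3 + 0.7 + 0.4 = α × (8.4 − (-0.4)).
4.1 = 8.8 α, so α = 0.46591.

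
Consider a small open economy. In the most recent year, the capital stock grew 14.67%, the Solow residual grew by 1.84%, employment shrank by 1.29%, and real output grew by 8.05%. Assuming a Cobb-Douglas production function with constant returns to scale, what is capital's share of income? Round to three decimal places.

gY = gA + α·gK + (1−α)·gL, so gY − gA − gL = α(gK − gL).
8.05 − 1.84 + 1.29 = α × (14.67 − (-1.29)).
7.5 = 15.96 α, so α = 0.46992.

Capital's share of income is 0.470.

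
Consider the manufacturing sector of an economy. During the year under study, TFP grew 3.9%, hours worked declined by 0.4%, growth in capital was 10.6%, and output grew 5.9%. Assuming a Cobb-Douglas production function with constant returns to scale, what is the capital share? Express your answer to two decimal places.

0.22

gY = gA + α·gK + (1−α)·gL, so gY − gA − gL = α(gK − gL).
5.9 − 3.9 + 0.4 = α × (10.6 − (-0.4)).
2.4 = 11 α, so α = 0.2182.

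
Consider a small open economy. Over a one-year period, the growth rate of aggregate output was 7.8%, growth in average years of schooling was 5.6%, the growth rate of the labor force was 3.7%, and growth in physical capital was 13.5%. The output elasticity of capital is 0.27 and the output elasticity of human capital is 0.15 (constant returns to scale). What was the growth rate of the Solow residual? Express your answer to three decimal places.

1.169%

Labor's share = 1 − 0.27 − 0.15 = 0.58.
Physical capital: 0.27 × 13.5 = 3.645 pp.
Average years of schooling: 0.15 × 5.6 = 0.84 pp.
The labor force: 0.58 × 3.7 = 2.146 pp.
TFP growth = 7.8 − 6.631 = 1.169%.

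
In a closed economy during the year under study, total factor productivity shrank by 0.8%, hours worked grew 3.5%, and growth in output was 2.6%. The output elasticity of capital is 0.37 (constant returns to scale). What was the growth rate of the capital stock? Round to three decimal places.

3.230%

Labor's share = 1 − 0.37 = 0.63.
gY = gA + 0.63×3.5 + 0.37×g.
0.37×g = 2.6 + 0.8 − 2.205 = 1.195.
g = 1.195 / 0.37 = 3.22973%.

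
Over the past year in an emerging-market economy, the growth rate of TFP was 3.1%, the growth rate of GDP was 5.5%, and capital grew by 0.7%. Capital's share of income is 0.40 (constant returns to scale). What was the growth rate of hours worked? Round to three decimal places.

Hours worked growth was 3.533%.

Labor's share = 1 − 0.4 = 0.6.
gY = gA + 0.4×0.7 + 0.6×g.
0.6×g = 5.5 − 3.1 − 0.28 = 2.12.
g = 2.12 / 0.6 = 3.53333%.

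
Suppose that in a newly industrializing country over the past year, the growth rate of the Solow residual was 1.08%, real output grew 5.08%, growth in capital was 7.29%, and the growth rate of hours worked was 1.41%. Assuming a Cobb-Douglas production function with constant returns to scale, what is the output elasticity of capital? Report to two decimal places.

0.44

gY = gA + α·gK + (1−α)·gL, so gY − gA − gL = α(gK − gL).
5.08 − 1.08 − 1.41 = α × (7.29 − 1.41).
2.59 = 5.88 α, so α = 0.4405.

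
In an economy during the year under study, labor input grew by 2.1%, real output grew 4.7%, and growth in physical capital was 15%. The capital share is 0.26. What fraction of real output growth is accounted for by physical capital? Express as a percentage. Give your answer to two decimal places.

Physical capital contributed 0.26 × 15 = 3.9 pp.
Share of growth = 3.9 / 4.7 × 100 = 82.9787%.

82.98%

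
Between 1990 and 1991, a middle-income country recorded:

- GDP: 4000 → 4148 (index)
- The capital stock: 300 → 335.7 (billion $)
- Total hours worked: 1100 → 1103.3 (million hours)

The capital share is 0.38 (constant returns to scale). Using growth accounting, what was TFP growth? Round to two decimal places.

GDP growth = (4148 − 4000) / 4000 = 3.7%.
The capital stock growth = (335.7 − 300) / 300 = 11.9%.
Total hours worked growth = (1103.3 − 1100) / 1100 = 0.3%.
Labor's share = 1 − 0.38 = 0.62.
The capital stock: 0.38 × 11.9 = 4.522 pp.
Total hours worked: 0.62 × 0.3 = 0.186 pp.
TFP growth = 3.7 − 4.708 = -1.008%.

-1.01%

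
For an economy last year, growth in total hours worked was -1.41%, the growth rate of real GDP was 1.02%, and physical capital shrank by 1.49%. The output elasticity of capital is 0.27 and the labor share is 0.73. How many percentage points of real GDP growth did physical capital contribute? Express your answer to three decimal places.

Contribution = share × growth = 0.27 × (-1.49) = -0.4023 pp.

-0.402 pp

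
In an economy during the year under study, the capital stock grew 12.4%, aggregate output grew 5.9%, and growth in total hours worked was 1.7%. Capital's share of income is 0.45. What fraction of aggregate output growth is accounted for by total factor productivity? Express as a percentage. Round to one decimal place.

Labor's share = 1 − 0.45 = 0.55.
The capital stock: 0.45 × 12.4 = 5.58 pp.
Total hours worked: 0.55 × 1.7 = 0.935 pp.
TFP growth = 5.9 − 6.515 = -0.615%.
TFP share of growth = -0.615 / 5.9 × 100 = -10.424%.

Total factor productivity accounted for -10.4% of growth.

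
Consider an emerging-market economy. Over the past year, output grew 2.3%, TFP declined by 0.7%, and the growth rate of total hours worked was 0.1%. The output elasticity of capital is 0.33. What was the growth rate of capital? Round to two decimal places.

Capital grew 8.89%.

Labor's share = 1 − 0.33 = 0.67.
gY = gA + 0.67×0.1 + 0.33×g.
0.33×g = 2.3 + 0.7 − 0.067 = 2.933.
g = 2.933 / 0.33 = 8.8879%.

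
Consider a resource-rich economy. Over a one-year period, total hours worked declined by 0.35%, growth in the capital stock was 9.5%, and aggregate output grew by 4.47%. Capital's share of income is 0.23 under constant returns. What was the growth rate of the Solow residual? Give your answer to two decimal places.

2.55%

Labor's share = 1 − 0.23 = 0.77.
The capital stock: 0.23 × 9.5 = 2.185 pp.
Total hours worked: 0.77 × (-0.35) = -0.2695 pp.
TFP growth = 4.47 − 1.9155 = 2.5545%.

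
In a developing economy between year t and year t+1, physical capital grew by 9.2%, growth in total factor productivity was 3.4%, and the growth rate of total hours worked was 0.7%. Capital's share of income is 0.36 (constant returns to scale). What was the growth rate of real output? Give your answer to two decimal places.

Real output grew 7.16%.

Labor's share = 1 − 0.36 = 0.64.
Physical capital: 0.36 × 9.2 = 3.312 pp.
Total hours worked: 0.64 × 0.7 = 0.448 pp.
Output growth = 3.4 + 3.76 = 7.16%.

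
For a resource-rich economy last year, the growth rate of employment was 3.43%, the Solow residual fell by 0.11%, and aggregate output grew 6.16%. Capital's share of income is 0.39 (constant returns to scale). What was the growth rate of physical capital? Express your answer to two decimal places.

Physical capital grew 10.71%.

Labor's share = 1 − 0.39 = 0.61.
gY = gA + 0.61×3.43 + 0.39×g.
0.39×g = 6.16 + 0.11 − 2.0923 = 4.1777.
g = 4.1777 / 0.39 = 10.7121%.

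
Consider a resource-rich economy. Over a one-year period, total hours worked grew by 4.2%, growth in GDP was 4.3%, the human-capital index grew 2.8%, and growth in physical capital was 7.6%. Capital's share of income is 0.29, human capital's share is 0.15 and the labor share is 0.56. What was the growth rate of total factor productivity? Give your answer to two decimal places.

Labor's share = 1 − 0.29 − 0.15 = 0.56.
Physical capital: 0.29 × 7.6 = 2.204 pp.
The human-capital index: 0.15 × 2.8 = 0.42 pp.
Total hours worked: 0.56 × 4.2 = 2.352 pp.
TFP growth = 4.3 − 4.976 = -0.676%.

-0.68%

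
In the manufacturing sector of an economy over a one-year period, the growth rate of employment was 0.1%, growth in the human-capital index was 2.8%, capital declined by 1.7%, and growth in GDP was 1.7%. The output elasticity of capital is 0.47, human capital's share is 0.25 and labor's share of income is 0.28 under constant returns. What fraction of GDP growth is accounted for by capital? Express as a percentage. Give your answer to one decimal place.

-47.0%

Capital contributed 0.47 × (-1.7) = -0.799 pp.
Share of growth = -0.799 / 1.7 × 100 = -47%.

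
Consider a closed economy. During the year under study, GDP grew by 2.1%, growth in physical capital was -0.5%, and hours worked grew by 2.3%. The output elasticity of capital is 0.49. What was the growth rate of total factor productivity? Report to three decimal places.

1.172%

Labor's share = 1 − 0.49 = 0.51.
Physical capital: 0.49 × (-0.5) = -0.245 pp.
Hours worked: 0.51 × 2.3 = 1.173 pp.
TFP growth = 2.1 − 0.928 = 1.172%.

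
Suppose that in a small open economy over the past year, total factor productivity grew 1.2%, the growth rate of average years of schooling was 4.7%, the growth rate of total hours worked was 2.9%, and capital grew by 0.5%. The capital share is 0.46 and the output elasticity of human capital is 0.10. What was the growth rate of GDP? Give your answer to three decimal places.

Labor's share = 1 − 0.46 − 0.1 = 0.44.
Capital: 0.46 × 0.5 = 0.23 pp.
Average years of schooling: 0.1 × 4.7 = 0.47 pp.
Total hours worked: 0.44 × 2.9 = 1.276 pp.
Output growth = 1.2 + 1.976 = 3.176%.

3.176%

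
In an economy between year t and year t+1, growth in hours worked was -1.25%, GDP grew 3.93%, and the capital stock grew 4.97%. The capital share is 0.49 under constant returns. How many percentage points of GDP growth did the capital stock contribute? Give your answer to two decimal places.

Contribution = share × growth = 0.49 × 4.97 = 2.4353 pp.

2.44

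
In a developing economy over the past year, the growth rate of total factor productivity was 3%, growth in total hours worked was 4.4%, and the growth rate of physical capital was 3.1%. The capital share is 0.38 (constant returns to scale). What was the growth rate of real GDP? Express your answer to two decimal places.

Labor's share = 1 − 0.38 = 0.62.
Physical capital: 0.38 × 3.1 = 1.178 pp.
Total hours worked: 0.62 × 4.4 = 2.728 pp.
Output growth = 3 + 3.906 = 6.906%.

6.91%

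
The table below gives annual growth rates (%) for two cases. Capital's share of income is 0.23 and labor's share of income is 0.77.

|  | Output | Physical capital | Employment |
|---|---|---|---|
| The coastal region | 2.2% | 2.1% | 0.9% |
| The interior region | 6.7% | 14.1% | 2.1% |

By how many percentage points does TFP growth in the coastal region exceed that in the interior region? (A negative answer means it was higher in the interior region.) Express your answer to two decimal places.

Labor's share = 1 − 0.23 = 0.77.
The coastal region: TFP = 2.2 − 0.483 − 0.693 = 1.024%.
The interior region: TFP = 6.7 − 3.243 − 1.617 = 1.84%.
Difference = 1.024 − (1.84) = -0.816 pp.

-0.82 percentage points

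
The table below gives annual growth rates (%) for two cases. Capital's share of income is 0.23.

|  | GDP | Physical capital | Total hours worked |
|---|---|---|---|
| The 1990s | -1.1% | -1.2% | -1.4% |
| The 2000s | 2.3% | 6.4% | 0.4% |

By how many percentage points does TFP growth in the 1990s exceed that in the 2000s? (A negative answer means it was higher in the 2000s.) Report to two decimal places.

-0.27 percentage points

Labor's share = 1 − 0.23 = 0.77.
The 1990s: TFP = -1.1 + 0.276 + 1.078 = 0.254%.
The 2000s: TFP = 2.3 − 1.472 − 0.308 = 0.52%.
Difference = 0.254 − (0.52) = -0.266 pp.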